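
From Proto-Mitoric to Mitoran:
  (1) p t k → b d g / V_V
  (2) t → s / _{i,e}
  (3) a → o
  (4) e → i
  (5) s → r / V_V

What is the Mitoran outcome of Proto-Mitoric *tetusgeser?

sidusgirir

Mitoran: *tetusgeser > tedusgeser > sedusgeser > sidusgisir > sidusgirir  (by intervocalic voicing, palatalisation, vowel merger, rhotacism)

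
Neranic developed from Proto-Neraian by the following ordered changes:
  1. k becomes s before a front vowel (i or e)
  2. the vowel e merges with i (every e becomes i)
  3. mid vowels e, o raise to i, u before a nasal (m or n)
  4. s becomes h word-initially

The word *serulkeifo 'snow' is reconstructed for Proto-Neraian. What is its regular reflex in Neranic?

Neranic: *serulkeifo
  serulkeifo → serulseifo   [palatalisation]
  serulseifo → sirulsiifo   [vowel merger]
  sirulsiifo (rule 3 does not apply)
  sirulsiifo → hirulsiifo   [debuccalisation]
  giving Neranic hirulsiifo.

hirulsiifo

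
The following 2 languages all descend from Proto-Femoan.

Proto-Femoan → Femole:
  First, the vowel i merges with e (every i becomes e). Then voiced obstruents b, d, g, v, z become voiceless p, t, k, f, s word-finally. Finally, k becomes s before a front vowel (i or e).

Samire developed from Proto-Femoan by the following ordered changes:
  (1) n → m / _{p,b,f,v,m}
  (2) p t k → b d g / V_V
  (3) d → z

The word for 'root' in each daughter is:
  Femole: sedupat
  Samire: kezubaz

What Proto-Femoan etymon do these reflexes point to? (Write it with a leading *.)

*kedupad

Position 3: Femole has d, Samire has z. Femole preserves d here (none of its changes turn any other segment into d), so the proto-segment is *d.
Position 1: Femole has s, Samire has k. Samire preserves k here (none of its changes turn any other segment into k), so the proto-segment is *k.
Verify the candidate proto-form against each daughter:
Femole: *kedupad
  kedupad (rule 1 does not apply)
  kedupad → kedupat   [final devoicing]
  kedupat → sedupat   [palatalisation]
  giving Femole sedupat.
Samire: *kedupad > kedubad > kezubaz  (by intervocalic voicing, unconditioned shift)
*kedupad is the unique common source.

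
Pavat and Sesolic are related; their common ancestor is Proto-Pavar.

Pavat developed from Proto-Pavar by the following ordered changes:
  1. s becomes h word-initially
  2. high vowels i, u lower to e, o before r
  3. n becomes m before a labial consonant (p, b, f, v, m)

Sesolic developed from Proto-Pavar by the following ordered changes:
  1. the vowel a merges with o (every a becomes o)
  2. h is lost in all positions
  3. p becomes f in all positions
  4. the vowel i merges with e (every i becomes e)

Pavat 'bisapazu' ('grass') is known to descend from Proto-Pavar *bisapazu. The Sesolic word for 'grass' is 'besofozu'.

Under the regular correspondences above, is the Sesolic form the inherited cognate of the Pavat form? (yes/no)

yes

Derive the expected Sesolic reflex of *bisapazu:
Sesolic: *bisapazu
  bisapazu → bisopozu   [vowel merger]
  bisopozu (rule 2 does not apply)
  bisopozu → bisofozu   [unconditioned shift]
  bisofozu → besofozu   [vowel merger]
  giving Sesolic besofozu.
Sesolic 'besofozu' matches the regular reflex exactly, so the pair is cognate.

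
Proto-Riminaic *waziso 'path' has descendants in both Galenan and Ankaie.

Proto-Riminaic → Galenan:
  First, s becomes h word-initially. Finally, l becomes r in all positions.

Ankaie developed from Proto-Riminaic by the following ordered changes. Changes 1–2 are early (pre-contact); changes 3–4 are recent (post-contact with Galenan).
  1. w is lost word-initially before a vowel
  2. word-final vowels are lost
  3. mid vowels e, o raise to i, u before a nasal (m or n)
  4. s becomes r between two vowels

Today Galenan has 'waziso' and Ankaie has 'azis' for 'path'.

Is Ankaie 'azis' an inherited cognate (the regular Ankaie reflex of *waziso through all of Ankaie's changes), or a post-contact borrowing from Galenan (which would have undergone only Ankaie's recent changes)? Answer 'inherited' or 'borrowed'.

If inherited, *waziso would pass through all of Ankaie's changes:
Ankaie: *waziso > aziso > azis  (by glide loss, apocope)
If borrowed from Galenan 'waziso' after the early changes, it would undergo only the recent ones:
  rule 3 (pre-nasal raising): no change (waziso)
  rule 4 (rhotacism): waziso → waziro
  ⇒ as a loan: waziro
Ankaie 'azis' matches the inherited outcome exactly, so it is an inherited cognate, not a loan.

inherited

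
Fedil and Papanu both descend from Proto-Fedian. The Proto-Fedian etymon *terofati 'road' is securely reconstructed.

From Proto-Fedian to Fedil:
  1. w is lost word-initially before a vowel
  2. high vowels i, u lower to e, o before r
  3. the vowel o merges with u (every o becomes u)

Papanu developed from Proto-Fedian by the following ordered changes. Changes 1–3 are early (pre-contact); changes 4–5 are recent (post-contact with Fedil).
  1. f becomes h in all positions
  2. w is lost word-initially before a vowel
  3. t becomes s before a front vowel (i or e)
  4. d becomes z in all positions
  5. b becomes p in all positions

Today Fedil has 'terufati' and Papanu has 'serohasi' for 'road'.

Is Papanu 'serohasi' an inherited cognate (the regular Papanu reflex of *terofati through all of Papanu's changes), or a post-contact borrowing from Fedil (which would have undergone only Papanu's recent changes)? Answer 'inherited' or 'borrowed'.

If inherited, *terofati would pass through all of Papanu's changes:
Papanu: *terofati
  terofati → terohati   [unconditioned shift]
  terohati (rule 2 does not apply)
  terohati → serohasi   [palatalisation]
  serohasi (rule 4 does not apply)
  serohasi (rule 5 does not apply)
  giving Papanu serohasi.
If borrowed from Fedil 'terufati' after the early changes, it would undergo only the recent ones:
  rule 4 (unconditioned shift): no change (terufati)
  rule 5 (unconditioned shift): no change (terufati)
  ⇒ as a loan: terufati
Papanu 'serohasi' matches the inherited outcome exactly, so it is an inherited cognate, not a loan.

inherited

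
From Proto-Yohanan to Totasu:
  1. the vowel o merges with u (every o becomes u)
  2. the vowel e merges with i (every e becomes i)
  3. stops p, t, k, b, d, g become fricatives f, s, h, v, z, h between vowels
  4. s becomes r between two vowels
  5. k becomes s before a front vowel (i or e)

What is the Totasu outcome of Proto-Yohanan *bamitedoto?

bamirizuru

Totasu: *bamitedoto
  bamitedoto → bamitedutu   [vowel merger]
  bamitedutu → bamitidutu   [vowel merger]
  bamitidutu → bamisizusu   [intervocalic lenition]
  bamisizusu → bamirizuru   [rhotacism]
  bamirizuru (rule 5 does not apply)
  giving Totasu bamirizuru.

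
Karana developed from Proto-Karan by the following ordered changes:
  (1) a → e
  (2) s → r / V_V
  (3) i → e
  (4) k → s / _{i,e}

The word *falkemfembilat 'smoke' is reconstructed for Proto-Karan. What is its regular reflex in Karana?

felsemfembelet

Karana: *falkemfembilat
  falkemfembilat → felkemfembilet   [vowel merger]
  felkemfembilet (rule 2 does not apply)
  felkemfembilet → felkemfembelet   [vowel merger]
  felkemfembelet → felsemfembelet   [palatalisation]
  giving Karana felsemfembelet.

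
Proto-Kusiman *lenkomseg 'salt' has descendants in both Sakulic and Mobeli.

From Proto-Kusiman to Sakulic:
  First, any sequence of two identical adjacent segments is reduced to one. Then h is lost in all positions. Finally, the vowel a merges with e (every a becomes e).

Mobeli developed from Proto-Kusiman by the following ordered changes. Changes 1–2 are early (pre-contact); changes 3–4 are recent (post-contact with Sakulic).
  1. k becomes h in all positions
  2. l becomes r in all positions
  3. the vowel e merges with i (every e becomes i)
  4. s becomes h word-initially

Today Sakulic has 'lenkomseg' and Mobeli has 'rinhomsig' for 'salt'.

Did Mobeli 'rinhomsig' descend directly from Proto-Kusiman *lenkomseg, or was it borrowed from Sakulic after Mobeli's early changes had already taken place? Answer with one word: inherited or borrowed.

If inherited, *lenkomseg would pass through all of Mobeli's changes:
Mobeli: start from *lenkomseg.
  rule 1 (unconditioned shift): lenkomseg → lenhomseg
  rule 2 (unconditioned shift): lenhomseg → renhomseg
  rule 3 (vowel merger): renhomseg → rinhomsig
  rule 4: no change — rinhomsig
  ⇒ Mobeli rinhomsig
If borrowed from Sakulic 'lenkomseg' after the early changes, it would undergo only the recent ones:
  rule 3 (vowel merger): lenkomseg → linkomsig
  rule 4 (debuccalisation): no change (linkomsig)
  ⇒ as a loan: linkomsig
Mobeli 'rinhomsig' matches the inherited outcome exactly, so it is an inherited cognate, not a loan.

inherited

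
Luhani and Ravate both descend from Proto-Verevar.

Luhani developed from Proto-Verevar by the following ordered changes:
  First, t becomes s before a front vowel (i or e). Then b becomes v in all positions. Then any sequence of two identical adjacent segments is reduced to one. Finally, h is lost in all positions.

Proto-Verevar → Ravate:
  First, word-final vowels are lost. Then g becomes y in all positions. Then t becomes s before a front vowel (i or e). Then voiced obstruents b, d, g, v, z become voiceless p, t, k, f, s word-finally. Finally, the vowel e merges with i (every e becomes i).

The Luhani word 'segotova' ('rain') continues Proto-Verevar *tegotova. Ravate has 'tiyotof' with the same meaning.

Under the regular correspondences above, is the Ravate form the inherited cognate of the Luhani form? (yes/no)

no

Derive the expected Ravate reflex of *tegotova:
Ravate: *tegotova
  tegotova → tegotov   [apocope]
  tegotov → teyotov   [unconditioned shift]
  teyotov → seyotov   [palatalisation]
  seyotov → seyotof   [final devoicing]
  seyotof → siyotof   [vowel merger]
  giving Ravate siyotof.
The regular Ravate reflex would be 'siyotof', but the attested form is 'tiyotof'. The correspondence is irregular, so they are not cognates (the Ravate form has a different source).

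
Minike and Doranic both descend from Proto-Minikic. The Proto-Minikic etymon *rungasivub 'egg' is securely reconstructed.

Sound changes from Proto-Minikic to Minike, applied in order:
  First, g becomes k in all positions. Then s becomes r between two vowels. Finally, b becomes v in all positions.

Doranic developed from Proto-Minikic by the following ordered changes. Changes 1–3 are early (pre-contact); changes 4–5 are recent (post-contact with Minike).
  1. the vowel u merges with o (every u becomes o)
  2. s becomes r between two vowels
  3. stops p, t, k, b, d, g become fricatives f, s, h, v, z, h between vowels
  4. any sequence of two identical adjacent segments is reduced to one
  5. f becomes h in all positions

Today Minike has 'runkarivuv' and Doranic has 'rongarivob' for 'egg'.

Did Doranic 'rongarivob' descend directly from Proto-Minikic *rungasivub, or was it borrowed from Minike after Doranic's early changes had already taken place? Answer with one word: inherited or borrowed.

If inherited, *rungasivub would pass through all of Doranic's changes:
Doranic: start from *rungasivub.
  rule 1 (vowel merger): rungasivub → rongasivob
  rule 2 (rhotacism): rongasivob → rongarivob
  rule 3: no change — rongarivob
  rule 4: no change — rongarivob
  rule 5: no change — rongarivob
  ⇒ Doranic rongarivob
If borrowed from Minike 'runkarivuv' after the early changes, it would undergo only the recent ones:
  rule 4 (degemination): no change (runkarivuv)
  rule 5 (unconditioned shift): no change (runkarivuv)
  ⇒ as a loan: runkarivuv
Doranic 'rongarivob' matches the inherited outcome exactly, so it is an inherited cognate, not a loan.

inherited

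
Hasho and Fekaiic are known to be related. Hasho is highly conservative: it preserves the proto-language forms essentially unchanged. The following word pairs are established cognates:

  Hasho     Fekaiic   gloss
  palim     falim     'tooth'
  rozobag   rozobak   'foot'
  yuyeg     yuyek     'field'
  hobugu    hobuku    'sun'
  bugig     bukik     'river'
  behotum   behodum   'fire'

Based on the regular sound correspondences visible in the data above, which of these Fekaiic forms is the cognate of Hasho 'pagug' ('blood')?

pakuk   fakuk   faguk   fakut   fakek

fakuk

palim ~ falim — Hasho p corresponds to Fekaiic f word-initially before a back vowel.
hobugu ~ hobuku — Hasho g corresponds to Fekaiic k between vowels (before a back vowel).
rozobag ~ rozobak, yuyeg ~ yuyek — Hasho g corresponds to Fekaiic k word-finally.
Applying these to Hasho 'pagug':
  pagug → fagug   (p→f word-initially before a back vowel)
  fagug → fakug   (g→k between vowels (before a back vowel))
  fakug → fakuk   (g→k word-finally)
So the Fekaiic cognate is 'fakuk'.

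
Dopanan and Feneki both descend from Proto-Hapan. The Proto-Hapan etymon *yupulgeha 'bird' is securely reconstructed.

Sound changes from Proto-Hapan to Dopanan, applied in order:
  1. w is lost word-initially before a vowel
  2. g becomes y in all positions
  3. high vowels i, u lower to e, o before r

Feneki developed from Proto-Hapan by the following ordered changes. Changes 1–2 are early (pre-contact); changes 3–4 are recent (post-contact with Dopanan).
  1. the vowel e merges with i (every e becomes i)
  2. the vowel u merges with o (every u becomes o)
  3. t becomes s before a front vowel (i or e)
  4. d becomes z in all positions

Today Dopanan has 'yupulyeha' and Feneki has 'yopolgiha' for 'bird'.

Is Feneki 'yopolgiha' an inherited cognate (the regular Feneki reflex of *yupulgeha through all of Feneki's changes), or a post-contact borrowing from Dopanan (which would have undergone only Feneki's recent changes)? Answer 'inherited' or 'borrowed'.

inherited

If inherited, *yupulgeha would pass through all of Feneki's changes:
Feneki: start from *yupulgeha.
  rule 1 (vowel merger): yupulgeha → yupulgiha
  rule 2 (vowel merger): yupulgiha → yopolgiha
  rule 3: no change — yopolgiha
  rule 4: no change — yopolgiha
  ⇒ Feneki yopolgiha
If borrowed from Dopanan 'yupulyeha' after the early changes, it would undergo only the recent ones:
  rule 3 (palatalisation): no change (yupulyeha)
  rule 4 (unconditioned shift): no change (yupulyeha)
  ⇒ as a loan: yupulyeha
Feneki 'yopolgiha' matches the inherited outcome exactly, so it is an inherited cognate, not a loan.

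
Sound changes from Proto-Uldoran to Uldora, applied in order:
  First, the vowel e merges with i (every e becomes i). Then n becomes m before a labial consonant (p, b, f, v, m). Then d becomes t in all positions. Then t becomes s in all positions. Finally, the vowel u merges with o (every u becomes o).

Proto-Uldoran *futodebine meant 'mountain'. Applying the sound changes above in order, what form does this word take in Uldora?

Uldora: *futodebine
  futodebine → futodibini   [vowel merger]
  futodibini (rule 2 does not apply)
  futodibini → futotibini   [unconditioned shift]
  futotibini → fusosibini   [unconditioned shift]
  fusosibini → fososibini   [vowel merger]
  giving Uldora fososibini.

fososibini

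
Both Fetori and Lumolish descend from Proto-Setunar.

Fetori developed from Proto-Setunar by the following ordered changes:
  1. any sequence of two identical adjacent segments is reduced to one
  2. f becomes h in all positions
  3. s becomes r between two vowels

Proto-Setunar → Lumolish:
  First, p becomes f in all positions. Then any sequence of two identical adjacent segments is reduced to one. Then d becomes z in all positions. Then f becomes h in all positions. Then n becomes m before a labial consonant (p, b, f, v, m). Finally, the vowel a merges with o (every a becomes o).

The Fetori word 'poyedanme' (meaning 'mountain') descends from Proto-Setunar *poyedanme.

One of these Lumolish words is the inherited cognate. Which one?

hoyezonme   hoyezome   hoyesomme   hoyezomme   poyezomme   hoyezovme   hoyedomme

hoyezomme

Lumolish: *poyedanme
  poyedanme → foyedanme   [unconditioned shift]
  foyedanme (rule 2 does not apply)
  foyedanme → foyezanme   [unconditioned shift]
  foyezanme → hoyezanme   [unconditioned shift]
  hoyezanme → hoyezamme   [nasal place assimilation]
  hoyezamme → hoyezomme   [vowel merger]
  giving Lumolish hoyezomme.
Among the options, 'hoyezomme' alone shows every Lumolish change applied in order.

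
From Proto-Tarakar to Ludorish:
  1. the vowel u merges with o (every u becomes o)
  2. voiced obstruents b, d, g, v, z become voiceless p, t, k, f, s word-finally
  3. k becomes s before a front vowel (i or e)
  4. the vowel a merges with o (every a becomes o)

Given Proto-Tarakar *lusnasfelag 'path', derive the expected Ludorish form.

Ludorish: *lusnasfelag
  lusnasfelag → losnasfelag   [vowel merger]
  losnasfelag → losnasfelak   [final devoicing]
  losnasfelak (rule 3 does not apply)
  losnasfelak → losnosfelok   [vowel merger]
  giving Ludorish losnosfelok.

losnosfelok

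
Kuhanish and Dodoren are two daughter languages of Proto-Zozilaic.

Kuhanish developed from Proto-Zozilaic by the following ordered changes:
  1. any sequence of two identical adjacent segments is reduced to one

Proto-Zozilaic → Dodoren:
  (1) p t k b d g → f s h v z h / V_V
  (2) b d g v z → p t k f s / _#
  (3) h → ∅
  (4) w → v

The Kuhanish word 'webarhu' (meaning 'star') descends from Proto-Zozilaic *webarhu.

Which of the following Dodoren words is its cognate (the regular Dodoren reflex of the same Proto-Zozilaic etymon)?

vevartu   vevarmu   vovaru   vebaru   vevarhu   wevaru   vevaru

Dodoren: *webarhu
  webarhu → wevarhu   [intervocalic lenition]
  wevarhu (rule 2 does not apply)
  wevarhu → wevaru   [h-loss]
  wevaru → vevaru   [unconditioned shift]
  giving Dodoren vevaru.

vevaru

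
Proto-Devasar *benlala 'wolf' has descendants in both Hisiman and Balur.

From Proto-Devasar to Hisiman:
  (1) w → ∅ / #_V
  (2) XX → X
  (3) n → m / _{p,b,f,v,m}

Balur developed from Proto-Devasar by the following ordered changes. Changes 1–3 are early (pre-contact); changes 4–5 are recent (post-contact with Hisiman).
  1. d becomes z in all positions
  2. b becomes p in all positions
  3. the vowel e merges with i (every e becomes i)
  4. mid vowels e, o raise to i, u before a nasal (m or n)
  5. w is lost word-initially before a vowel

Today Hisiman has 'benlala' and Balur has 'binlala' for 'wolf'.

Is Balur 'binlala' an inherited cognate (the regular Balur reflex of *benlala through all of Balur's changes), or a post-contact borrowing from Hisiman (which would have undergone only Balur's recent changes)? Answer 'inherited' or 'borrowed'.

borrowed

If inherited, *benlala would pass through all of Balur's changes:
Balur: start from *benlala.
  rule 1: no change — benlala
  rule 2 (unconditioned shift): benlala → penlala
  rule 3 (vowel merger): penlala → pinlala
  rule 4: no change — pinlala
  rule 5: no change — pinlala
  ⇒ Balur pinlala
If borrowed from Hisiman 'benlala' after the early changes, it would undergo only the recent ones:
  rule 4 (pre-nasal raising): benlala → binlala
  rule 5 (glide loss): no change (binlala)
  ⇒ as a loan: binlala
Balur 'binlala' matches the loan outcome 'binlala', not the inherited 'pinlala' — it skipped the early Balur changes, so it was borrowed from Hisiman.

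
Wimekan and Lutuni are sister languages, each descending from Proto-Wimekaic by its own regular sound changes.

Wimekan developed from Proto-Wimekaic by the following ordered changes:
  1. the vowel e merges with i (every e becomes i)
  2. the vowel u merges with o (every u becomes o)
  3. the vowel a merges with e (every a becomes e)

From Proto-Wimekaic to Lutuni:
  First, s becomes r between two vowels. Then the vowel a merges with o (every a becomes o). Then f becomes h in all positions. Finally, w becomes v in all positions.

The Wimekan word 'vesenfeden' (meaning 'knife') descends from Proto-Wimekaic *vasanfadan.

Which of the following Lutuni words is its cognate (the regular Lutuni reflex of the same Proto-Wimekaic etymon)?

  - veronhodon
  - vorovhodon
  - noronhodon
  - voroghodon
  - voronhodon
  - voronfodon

voronhodon

Lutuni: start from *vasanfadan.
  rule 1 (rhotacism): vasanfadan → varanfadan
  rule 2 (vowel merger): varanfadan → voronfodon
  rule 3 (unconditioned shift): voronfodon → voronhodon
  rule 4: no change — voronhodon
  ⇒ Lutuni voronhodon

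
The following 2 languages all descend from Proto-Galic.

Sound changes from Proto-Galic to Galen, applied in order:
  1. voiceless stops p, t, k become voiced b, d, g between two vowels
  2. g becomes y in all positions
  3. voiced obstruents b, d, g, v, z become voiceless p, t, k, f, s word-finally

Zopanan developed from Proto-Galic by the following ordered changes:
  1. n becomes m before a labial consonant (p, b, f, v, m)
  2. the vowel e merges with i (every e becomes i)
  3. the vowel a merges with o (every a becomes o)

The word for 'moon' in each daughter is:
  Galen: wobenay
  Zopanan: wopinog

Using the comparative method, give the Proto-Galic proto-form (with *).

*wopenag

Position 4: Galen has e, Zopanan has i. Galen preserves e here (none of its changes turn any other segment into e), so the proto-segment is *e.
Position 3: Galen has b, Zopanan has p. Zopanan preserves p here (none of its changes turn any other segment into p), so the proto-segment is *p.
This points to *wopenag. Verify forward in each daughter:
Galen: start from *wopenag.
  rule 1 (intervocalic voicing): wopenag → wobenag
  rule 2 (unconditioned shift): wobenag → wobenay
  rule 3: no change — wobenay
  ⇒ Galen wobenay
Zopanan: *wopenag
  wopenag (rule 1 does not apply)
  wopenag → wopinag   [vowel merger]
  wopinag → wopinog   [vowel merger]
  giving Zopanan wopinog.
Only *wopenag yields all of Galen wobenay, Zopanan wopinog.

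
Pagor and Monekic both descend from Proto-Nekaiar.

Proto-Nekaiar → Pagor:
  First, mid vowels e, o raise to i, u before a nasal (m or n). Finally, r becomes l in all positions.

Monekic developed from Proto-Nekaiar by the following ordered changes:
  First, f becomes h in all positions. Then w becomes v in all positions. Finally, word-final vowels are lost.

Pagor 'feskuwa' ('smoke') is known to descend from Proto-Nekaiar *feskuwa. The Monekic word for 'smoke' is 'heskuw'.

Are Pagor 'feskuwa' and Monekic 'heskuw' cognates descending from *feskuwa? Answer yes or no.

Derive the expected Monekic reflex of *feskuwa:
Monekic: *feskuwa > heskuwa > heskuva > heskuv  (by unconditioned shift, unconditioned shift, apocope)
The regular Monekic reflex would be 'heskuv', but the attested form is 'heskuw'. The correspondence is irregular, so they are not cognates (the Monekic form has a different source).

no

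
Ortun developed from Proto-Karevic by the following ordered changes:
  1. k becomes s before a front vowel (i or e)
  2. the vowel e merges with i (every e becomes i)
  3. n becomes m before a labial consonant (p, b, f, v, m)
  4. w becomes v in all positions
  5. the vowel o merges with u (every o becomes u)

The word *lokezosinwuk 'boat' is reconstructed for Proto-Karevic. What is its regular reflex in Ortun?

lusizusinvuk

Ortun: start from *lokezosinwuk.
  rule 1 (palatalisation): lokezosinwuk → losezosinwuk
  rule 2 (vowel merger): losezosinwuk → losizosinwuk
  rule 3: no change — losizosinwuk
  rule 4 (unconditioned shift): losizosinwuk → losizosinvuk
  rule 5 (vowel merger): losizosinvuk → lusizusinvuk
  ⇒ Ortun lusizusinvuk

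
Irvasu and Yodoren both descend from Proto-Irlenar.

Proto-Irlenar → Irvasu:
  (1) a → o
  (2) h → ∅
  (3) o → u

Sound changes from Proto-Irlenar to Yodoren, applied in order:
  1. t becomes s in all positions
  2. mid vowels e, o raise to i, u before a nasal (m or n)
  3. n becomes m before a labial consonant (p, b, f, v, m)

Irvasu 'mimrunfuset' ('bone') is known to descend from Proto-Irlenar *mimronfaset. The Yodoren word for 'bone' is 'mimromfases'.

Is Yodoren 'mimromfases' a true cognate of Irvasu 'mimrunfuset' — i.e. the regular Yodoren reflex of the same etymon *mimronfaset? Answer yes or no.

no

Derive the expected Yodoren reflex of *mimronfaset:
Yodoren: start from *mimronfaset.
  rule 1 (unconditioned shift): mimronfaset → mimronfases
  rule 2 (pre-nasal raising): mimronfases → mimrunfases
  rule 3 (nasal place assimilation): mimrunfases → mimrumfases
  ⇒ Yodoren mimrumfases
The regular Yodoren reflex would be 'mimrumfases', but the attested form is 'mimromfases'. The correspondence is irregular, so they are not cognates (the Yodoren form has a different source).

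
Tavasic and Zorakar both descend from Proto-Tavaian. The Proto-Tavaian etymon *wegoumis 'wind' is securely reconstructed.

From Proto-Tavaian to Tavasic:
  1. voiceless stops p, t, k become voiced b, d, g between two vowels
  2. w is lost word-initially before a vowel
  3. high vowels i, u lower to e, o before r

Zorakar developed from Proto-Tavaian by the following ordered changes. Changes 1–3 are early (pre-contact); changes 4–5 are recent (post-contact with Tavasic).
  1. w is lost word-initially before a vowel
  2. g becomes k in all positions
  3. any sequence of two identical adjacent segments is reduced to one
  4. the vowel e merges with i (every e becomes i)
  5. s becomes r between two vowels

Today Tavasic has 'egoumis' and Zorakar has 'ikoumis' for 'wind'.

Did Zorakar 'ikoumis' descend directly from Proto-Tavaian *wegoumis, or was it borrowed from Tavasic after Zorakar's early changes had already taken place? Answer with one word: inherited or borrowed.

inherited

If inherited, *wegoumis would pass through all of Zorakar's changes:
Zorakar: *wegoumis
  wegoumis → egoumis   [glide loss]
  egoumis → ekoumis   [unconditioned shift]
  ekoumis (rule 3 does not apply)
  ekoumis → ikoumis   [vowel merger]
  ikoumis (rule 5 does not apply)
  giving Zorakar ikoumis.
If borrowed from Tavasic 'egoumis' after the early changes, it would undergo only the recent ones:
  rule 4 (vowel merger): egoumis → igoumis
  rule 5 (rhotacism): no change (igoumis)
  ⇒ as a loan: igoumis
Zorakar 'ikoumis' matches the inherited outcome exactly, so it is an inherited cognate, not a loan.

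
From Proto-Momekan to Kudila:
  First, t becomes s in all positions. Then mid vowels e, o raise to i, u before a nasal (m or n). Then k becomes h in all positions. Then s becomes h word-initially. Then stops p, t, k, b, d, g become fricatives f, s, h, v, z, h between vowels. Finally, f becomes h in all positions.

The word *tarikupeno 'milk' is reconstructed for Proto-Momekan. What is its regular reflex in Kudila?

harihuhino

Kudila: start from *tarikupeno.
  rule 1 (unconditioned shift): tarikupeno → sarikupeno
  rule 2 (pre-nasal raising): sarikupeno → sarikupino
  rule 3 (unconditioned shift): sarikupino → sarihupino
  rule 4 (debuccalisation): sarihupino → harihupino
  rule 5 (intervocalic lenition): harihupino → harihufino
  rule 6 (unconditioned shift): harihufino → harihuhino
  ⇒ Kudila harihuhino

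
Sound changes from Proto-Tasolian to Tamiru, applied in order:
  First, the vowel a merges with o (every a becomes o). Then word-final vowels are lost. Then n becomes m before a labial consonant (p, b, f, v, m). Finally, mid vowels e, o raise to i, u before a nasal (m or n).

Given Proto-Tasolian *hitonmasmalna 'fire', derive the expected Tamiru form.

hitummosmoln

Tamiru: *hitonmasmalna > hitonmosmolno > hitonmosmoln > hitommosmoln > hitummosmoln  (by vowel merger, apocope, nasal place assimilation, pre-nasal raising)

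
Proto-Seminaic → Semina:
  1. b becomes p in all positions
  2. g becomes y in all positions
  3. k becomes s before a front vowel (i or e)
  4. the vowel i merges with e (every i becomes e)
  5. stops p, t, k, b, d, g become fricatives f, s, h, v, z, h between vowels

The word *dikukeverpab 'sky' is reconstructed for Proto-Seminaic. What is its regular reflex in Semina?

Semina: *dikukeverpab > dikukeverpap > dikuseverpap > dekuseverpap > dehuseverpap  (by unconditioned shift, palatalisation, vowel merger, intervocalic lenition)

dehuseverpap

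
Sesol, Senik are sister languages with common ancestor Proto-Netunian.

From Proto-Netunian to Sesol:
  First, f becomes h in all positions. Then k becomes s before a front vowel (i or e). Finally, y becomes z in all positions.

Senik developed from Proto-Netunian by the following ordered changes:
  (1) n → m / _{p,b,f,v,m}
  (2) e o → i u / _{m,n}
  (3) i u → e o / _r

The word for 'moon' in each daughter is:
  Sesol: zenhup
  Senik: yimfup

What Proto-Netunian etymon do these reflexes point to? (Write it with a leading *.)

Position 3: Sesol has n, Senik has m. Sesol preserves n here (none of its changes turn any other segment into n), so the proto-segment is *n.
Position 1: Sesol has z, Senik has y. Senik preserves y here (none of its changes turn any other segment into y), so the proto-segment is *y.
Position 4: Sesol has h, Senik has f. Senik preserves f here (none of its changes turn any other segment into f), so the proto-segment is *f.
Continuing position by position gives *yenfup; check it forward:
Sesol: *yenfup
  yenfup → yenhup   [unconditioned shift]
  yenhup (rule 2 does not apply)
  yenhup → zenhup   [unconditioned shift]
  giving Sesol zenhup.
Senik: *yenfup > yemfup > yimfup  (by nasal place assimilation, pre-nasal raising)
*yenfup is the unique common source.

*yenfup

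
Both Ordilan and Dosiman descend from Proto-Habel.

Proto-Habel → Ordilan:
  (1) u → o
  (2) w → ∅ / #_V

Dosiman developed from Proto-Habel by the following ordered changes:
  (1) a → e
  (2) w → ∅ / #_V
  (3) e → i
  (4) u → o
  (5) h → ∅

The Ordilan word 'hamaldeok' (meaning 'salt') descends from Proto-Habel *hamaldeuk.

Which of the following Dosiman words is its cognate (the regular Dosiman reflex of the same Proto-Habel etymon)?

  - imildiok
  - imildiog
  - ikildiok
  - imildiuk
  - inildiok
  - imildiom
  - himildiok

Dosiman: *hamaldeuk
  hamaldeuk → hemeldeuk   [vowel merger]
  hemeldeuk (rule 2 does not apply)
  hemeldeuk → himildiuk   [vowel merger]
  himildiuk → himildiok   [vowel merger]
  himildiok → imildiok   [h-loss]
  giving Dosiman imildiok.
The other candidates each miss or misapply at least one Dosiman change.

imildiok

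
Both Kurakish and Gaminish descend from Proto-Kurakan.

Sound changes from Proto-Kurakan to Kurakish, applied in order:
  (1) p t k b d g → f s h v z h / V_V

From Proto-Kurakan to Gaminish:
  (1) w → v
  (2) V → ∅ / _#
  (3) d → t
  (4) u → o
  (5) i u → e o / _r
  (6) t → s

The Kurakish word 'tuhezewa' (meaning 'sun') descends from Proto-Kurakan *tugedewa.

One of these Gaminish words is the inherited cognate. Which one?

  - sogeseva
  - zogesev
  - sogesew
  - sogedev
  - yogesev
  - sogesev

sogesev

Gaminish: *tugedewa
  tugedewa → tugedeva   [unconditioned shift]
  tugedeva → tugedev   [apocope]
  tugedev → tugetev   [unconditioned shift]
  tugetev → togetev   [vowel merger]
  togetev (rule 5 does not apply)
  togetev → sogesev   [unconditioned shift]
  giving Gaminish sogesev.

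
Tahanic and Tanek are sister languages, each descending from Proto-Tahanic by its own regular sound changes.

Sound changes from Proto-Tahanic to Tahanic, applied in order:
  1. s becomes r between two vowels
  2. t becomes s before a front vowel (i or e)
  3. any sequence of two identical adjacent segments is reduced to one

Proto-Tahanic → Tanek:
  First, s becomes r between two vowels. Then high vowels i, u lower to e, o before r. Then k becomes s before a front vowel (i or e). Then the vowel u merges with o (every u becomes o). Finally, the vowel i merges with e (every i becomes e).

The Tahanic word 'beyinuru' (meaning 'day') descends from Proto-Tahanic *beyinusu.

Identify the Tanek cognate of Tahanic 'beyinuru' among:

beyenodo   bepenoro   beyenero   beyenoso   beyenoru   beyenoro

beyenoro

Tanek: *beyinusu
  beyinusu → beyinuru   [rhotacism]
  beyinuru → beyinoru   [pre-rhotic lowering]
  beyinoru (rule 3 does not apply)
  beyinoru → beyinoro   [vowel merger]
  beyinoro → beyenoro   [vowel merger]
  giving Tanek beyenoro.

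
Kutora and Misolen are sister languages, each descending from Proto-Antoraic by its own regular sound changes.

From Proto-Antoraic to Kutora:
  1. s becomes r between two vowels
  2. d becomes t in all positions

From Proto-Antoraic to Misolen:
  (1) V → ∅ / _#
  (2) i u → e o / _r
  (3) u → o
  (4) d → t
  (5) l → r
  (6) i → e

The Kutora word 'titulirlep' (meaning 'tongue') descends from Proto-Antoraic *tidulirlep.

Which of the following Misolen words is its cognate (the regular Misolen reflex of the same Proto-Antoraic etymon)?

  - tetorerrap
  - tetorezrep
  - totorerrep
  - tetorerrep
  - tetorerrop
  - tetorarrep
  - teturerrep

tetorerrep

Misolen: start from *tidulirlep.
  rule 1: no change — tidulirlep
  rule 2 (pre-rhotic lowering): tidulirlep → tidulerlep
  rule 3 (vowel merger): tidulerlep → tidolerlep
  rule 4 (unconditioned shift): tidolerlep → titolerlep
  rule 5 (unconditioned shift): titolerlep → titorerrep
  rule 6 (vowel merger): titorerrep → tetorerrep
  ⇒ Misolen tetorerrep
Among the options, 'tetorerrep' alone shows every Misolen change applied in order.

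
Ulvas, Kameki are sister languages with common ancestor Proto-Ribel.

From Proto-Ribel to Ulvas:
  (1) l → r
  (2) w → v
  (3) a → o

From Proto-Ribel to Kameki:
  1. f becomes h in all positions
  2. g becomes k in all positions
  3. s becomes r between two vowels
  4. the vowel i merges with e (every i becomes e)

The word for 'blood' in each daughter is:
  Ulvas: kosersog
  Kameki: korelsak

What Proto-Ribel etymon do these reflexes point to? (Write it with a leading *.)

*koselsag

Position 3: Ulvas has s, Kameki has r. Ulvas preserves s here (none of its changes turn any other segment into s), so the proto-segment is *s.
Position 8: Ulvas has g, Kameki has k. Ulvas preserves g here (none of its changes turn any other segment into g), so the proto-segment is *g.
Position 7: Ulvas has o, Kameki has a. Kameki preserves a here (none of its changes turn any other segment into a), so the proto-segment is *a.
This points to *koselsag. Verify forward in each daughter:
Ulvas: *koselsag > kosersag > kosersog  (by unconditioned shift, vowel merger)
Kameki: *koselsag
  koselsag (rule 1 does not apply)
  koselsag → koselsak   [unconditioned shift]
  koselsak → korelsak   [rhotacism]
  korelsak (rule 4 does not apply)
  giving Kameki korelsak.
Only *koselsag yields all of Ulvas kosersog, Kameki korelsak.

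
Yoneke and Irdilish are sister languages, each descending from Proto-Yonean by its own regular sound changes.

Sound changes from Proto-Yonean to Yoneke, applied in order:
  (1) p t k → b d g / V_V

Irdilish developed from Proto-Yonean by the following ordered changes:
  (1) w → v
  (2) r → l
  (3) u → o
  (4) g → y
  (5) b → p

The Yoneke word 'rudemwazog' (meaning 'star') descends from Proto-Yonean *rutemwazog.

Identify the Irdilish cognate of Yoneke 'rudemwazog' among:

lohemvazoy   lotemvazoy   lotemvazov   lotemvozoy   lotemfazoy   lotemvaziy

lotemvazoy

Irdilish: start from *rutemwazog.
  rule 1 (unconditioned shift): rutemwazog → rutemvazog
  rule 2 (unconditioned shift): rutemvazog → lutemvazog
  rule 3 (vowel merger): lutemvazog → lotemvazog
  rule 4 (unconditioned shift): lotemvazog → lotemvazoy
  rule 5: no change — lotemvazoy
  ⇒ Irdilish lotemvazoy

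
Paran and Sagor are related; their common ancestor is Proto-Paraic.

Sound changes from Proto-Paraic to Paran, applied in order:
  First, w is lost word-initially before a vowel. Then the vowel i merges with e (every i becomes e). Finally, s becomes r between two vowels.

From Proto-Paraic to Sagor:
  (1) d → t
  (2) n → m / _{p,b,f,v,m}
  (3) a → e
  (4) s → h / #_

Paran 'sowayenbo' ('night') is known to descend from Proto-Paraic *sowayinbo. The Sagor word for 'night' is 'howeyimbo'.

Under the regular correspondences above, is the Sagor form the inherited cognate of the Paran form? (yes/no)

yes

Derive the expected Sagor reflex of *sowayinbo:
Sagor: *sowayinbo > sowayimbo > soweyimbo > howeyimbo  (by nasal place assimilation, vowel merger, debuccalisation)
Sagor 'howeyimbo' matches the regular reflex exactly, so the pair is cognate.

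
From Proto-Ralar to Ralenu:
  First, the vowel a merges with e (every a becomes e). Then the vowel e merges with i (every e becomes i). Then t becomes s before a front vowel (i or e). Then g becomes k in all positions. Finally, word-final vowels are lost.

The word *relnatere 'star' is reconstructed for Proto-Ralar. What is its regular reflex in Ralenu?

Ralenu: *relnatere > relnetere > rilnitiri > rilnisiri > rilnisir  (by vowel merger, vowel merger, palatalisation, apocope)

rilnisir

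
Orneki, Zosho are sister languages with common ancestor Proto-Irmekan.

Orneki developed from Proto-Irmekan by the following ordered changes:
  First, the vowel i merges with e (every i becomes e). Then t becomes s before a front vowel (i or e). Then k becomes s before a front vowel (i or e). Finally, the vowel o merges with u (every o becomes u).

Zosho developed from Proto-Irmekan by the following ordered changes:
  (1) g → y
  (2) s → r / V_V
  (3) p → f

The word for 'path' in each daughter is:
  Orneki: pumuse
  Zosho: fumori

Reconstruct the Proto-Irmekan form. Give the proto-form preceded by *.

Position 6: Orneki has e, Zosho has i. Zosho preserves i here (none of its changes turn any other segment into i), so the proto-segment is *i.
Position 1: Orneki has p, Zosho has f. Orneki preserves p here (none of its changes turn any other segment into p), so the proto-segment is *p.
Position 4: Orneki has u, Zosho has o. Zosho preserves o here (none of its changes turn any other segment into o), so the proto-segment is *o.
Continuing position by position gives *pumosi; check it forward:
Orneki: *pumosi > pumose > pumuse  (by vowel merger, vowel merger)
Zosho: start from *pumosi.
  rule 1: no change — pumosi
  rule 2 (rhotacism): pumosi → pumori
  rule 3 (unconditioned shift): pumori → fumori
  ⇒ Zosho fumori
Only *pumosi yields all of Orneki pumuse, Zosho fumori.

*pumosi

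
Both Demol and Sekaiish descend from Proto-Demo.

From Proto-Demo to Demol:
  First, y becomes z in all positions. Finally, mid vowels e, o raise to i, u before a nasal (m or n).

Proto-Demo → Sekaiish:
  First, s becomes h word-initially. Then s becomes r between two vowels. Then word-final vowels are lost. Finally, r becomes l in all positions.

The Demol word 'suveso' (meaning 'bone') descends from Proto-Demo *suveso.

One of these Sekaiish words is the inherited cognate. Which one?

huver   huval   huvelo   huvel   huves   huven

Sekaiish: start from *suveso.
  rule 1 (debuccalisation): suveso → huveso
  rule 2 (rhotacism): huveso → huvero
  rule 3 (apocope): huvero → huver
  rule 4 (unconditioned shift): huver → huvel
  ⇒ Sekaiish huvel
The other candidates each miss or misapply at least one Sekaiish change.

huvel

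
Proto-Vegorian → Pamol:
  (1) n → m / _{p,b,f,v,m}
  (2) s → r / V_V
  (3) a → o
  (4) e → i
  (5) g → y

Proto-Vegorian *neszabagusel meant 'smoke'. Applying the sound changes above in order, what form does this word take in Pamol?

Pamol: *neszabagusel
  neszabagusel (rule 1 does not apply)
  neszabagusel → neszabagurel   [rhotacism]
  neszabagurel → neszobogurel   [vowel merger]
  neszobogurel → niszoboguril   [vowel merger]
  niszoboguril → niszoboyuril   [unconditioned shift]
  giving Pamol niszoboyuril.

niszoboyuril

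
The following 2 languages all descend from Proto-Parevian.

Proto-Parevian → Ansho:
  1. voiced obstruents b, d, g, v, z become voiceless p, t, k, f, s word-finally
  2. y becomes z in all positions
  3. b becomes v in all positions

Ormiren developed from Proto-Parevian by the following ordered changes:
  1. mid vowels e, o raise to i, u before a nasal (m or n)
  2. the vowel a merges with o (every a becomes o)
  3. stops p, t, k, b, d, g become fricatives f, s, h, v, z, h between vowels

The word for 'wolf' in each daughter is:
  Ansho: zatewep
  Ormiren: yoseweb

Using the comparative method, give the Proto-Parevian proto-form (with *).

Position 2: Ansho has a, Ormiren has o. Ansho preserves a here (none of its changes turn any other segment into a), so the proto-segment is *a.
Position 3: Ansho has t, Ormiren has s. Taking the neighbouring segments as reconstructed: Ansho t can only go back to *t; Ormiren s could go back to *t or *s — the one source consistent with every daughter is *t.
Position 7: Ansho has p, Ormiren has b. Ormiren preserves b here (none of its changes turn any other segment into b), so the proto-segment is *b.
This points to *yateweb. Verify forward in each daughter:
Ansho: *yateweb > yatewep > zatewep  (by final devoicing, unconditioned shift)
Ormiren: *yateweb
  yateweb (rule 1 does not apply)
  yateweb → yoteweb   [vowel merger]
  yoteweb → yoseweb   [intervocalic lenition]
  giving Ormiren yoseweb.
No other proto-form is consistent with every reflex, so the reconstruction is *yateweb.

*yateweb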